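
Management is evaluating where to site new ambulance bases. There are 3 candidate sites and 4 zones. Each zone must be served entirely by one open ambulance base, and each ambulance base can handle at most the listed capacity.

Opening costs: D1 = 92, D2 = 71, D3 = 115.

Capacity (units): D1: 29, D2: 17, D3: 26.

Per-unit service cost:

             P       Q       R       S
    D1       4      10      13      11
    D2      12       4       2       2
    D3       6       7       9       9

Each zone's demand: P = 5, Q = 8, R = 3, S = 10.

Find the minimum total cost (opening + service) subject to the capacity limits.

Open {D1, D2}: P→D1 4·5=20, Q→D1 10·8=80, R→D2 2·3=6, S→D2 2·10=20.
Loads: D1 carries 13/29, D2 carries 13/17. Service 126; fixed 163; total 289.
Next best feasible plan costs 298.

Minimum total cost: 289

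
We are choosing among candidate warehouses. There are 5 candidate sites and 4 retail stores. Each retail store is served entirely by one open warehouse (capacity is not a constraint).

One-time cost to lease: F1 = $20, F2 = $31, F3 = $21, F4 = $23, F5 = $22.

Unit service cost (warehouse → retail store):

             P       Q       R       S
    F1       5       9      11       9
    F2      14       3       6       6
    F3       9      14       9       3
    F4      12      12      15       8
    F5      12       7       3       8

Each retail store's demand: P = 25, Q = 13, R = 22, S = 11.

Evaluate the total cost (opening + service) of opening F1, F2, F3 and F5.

Each retail store is assigned to its cheapest site among the open ones.
{F1, F2, F3, F5}: P→F1 5·25=125, Q→F2 3·13=39, R→F5 3·22=66, S→F3 3·11=33. Service 263; fixed 94; total 357.

Total cost: 357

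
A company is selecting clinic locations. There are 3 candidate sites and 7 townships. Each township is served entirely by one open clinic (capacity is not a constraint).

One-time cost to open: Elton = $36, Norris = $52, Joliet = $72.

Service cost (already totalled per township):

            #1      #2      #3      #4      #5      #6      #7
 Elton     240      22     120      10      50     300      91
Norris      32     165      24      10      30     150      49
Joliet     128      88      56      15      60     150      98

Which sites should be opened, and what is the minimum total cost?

For any fixed open set, each township goes to its cheapest open site; total = fixed + service.
{Elton, Norris}: #1→Norris 32, #2→Elton 22, #3→Norris 24, #4→Elton 10, #5→Norris 30, #6→Norris 150, #7→Norris 49. Service 317; fixed 88; total 405.
{Elton, Norris, Joliet}: service 317 + fixed 160 = 477
{Norris, Joliet}: service 383 + fixed 124 = 507
{Elton}: service 833 + fixed 36 = 869
(All 7 nonempty subsets were checked; Elton and Norris is lowest.)

Open Elton and Norris; minimum total cost 405.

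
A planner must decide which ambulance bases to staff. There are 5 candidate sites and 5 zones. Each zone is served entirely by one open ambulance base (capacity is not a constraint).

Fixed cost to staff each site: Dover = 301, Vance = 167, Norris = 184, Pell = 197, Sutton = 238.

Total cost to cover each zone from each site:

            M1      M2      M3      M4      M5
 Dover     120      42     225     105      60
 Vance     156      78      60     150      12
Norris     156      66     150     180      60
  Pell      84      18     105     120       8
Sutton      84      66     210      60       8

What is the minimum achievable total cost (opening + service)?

For any fixed open set, each zone goes to its cheapest open site; total = fixed + service.
{Pell}: M1→Pell 84, M2→Pell 18, M3→Pell 105, M4→Pell 120, M5→Pell 8. Service 335; fixed 197; total 532.
{Vance}: M1→Vance 156, M2→Vance 78, M3→Vance 60, M4→Vance 150, M5→Vance 12. Service 456; fixed 167; total 623.
{Vance, Pell}: M1→Pell 84, M2→Pell 18, M3→Vance 60, M4→Pell 120, M5→Pell 8. Service 290; fixed 364; total 654.
{Dover, Vance, Norris, Pell, Sutton}: service 230 + fixed 1087 = 1317
No other subset beats 532.

Minimum total cost: 532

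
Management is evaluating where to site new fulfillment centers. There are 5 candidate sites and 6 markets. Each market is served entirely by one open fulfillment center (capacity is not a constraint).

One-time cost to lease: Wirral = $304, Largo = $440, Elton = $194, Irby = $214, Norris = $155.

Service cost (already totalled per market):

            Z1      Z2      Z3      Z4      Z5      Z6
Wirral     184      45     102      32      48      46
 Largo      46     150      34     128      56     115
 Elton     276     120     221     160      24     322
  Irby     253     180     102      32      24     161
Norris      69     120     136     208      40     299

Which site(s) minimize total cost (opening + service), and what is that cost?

For any fixed open set, each market goes to its cheapest open site; total = fixed + service.
{Wirral}: Z1→Wirral 184, Z2→Wirral 45, Z3→Wirral 102, Z4→Wirral 32, Z5→Wirral 48, Z6→Wirral 46. Service 457; fixed 304; total 761.
{Wirral, Norris}: service 334 + fixed 459 = 793
{Irby, Norris}: service 508 + fixed 369 = 877
{Wirral, Largo, Elton, Irby, Norris}: Z1→Largo 46, Z2→Wirral 45, Z3→Largo 34, Z4→Wirral 32, Z5→Elton 24, Z6→Wirral 46. Service 227; fixed 1307; total 1534.
No other subset beats 761.

Open Wirral only; minimum total cost 761.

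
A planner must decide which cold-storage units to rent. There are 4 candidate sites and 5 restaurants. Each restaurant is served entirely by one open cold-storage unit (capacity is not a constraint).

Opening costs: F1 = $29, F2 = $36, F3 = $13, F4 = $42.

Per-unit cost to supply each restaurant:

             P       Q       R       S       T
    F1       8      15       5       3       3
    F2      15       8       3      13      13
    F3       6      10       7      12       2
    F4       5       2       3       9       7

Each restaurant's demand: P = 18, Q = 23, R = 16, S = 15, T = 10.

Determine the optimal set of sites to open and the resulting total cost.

Open F1 and F4; minimum total cost 330.

For any fixed open set, each restaurant goes to its cheapest open site; total = fixed + service.
{F1, F4}: P→F4 5·18=90, Q→F4 2·23=46, R→F4 3·16=48, S→F1 3·15=45, T→F1 3·10=30. Service 259; fixed 71; total 330.
{F1, F3, F4}: P→F4 5·18=90, Q→F4 2·23=46, R→F4 3·16=48, S→F1 3·15=45, T→F3 2·10=20. Service 249; fixed 84; total 333.
{F1, F2, F4}: P→F4 5·18=90, Q→F4 2·23=46, R→F2 3·16=48, S→F1 3·15=45, T→F1 3·10=30. Service 259; fixed 107; total 366.
{F1, F2, F3, F4}: P→F4 5·18=90, Q→F4 2·23=46, R→F2 3·16=48, S→F1 3·15=45, T→F3 2·10=20. Service 249; fixed 120; total 369.
No other subset beats 330.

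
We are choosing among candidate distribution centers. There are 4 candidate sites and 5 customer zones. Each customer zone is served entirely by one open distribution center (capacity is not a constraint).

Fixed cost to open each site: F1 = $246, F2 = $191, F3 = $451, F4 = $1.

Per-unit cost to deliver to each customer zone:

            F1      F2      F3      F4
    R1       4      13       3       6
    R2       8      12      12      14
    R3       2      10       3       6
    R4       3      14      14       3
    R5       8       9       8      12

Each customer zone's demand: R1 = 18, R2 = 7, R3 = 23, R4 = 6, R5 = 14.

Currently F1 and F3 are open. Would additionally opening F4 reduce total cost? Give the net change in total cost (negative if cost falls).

No — net change +1 (cost rises by 1).

Current service cost with {F1, F3}: 286.
Adding F4: each customer zone re-picks its cheapest; new service cost 286, saving 0.
Extra fixed cost: 1. Net change = 1 − 0 = 1.
(Totals: 983 → 984.)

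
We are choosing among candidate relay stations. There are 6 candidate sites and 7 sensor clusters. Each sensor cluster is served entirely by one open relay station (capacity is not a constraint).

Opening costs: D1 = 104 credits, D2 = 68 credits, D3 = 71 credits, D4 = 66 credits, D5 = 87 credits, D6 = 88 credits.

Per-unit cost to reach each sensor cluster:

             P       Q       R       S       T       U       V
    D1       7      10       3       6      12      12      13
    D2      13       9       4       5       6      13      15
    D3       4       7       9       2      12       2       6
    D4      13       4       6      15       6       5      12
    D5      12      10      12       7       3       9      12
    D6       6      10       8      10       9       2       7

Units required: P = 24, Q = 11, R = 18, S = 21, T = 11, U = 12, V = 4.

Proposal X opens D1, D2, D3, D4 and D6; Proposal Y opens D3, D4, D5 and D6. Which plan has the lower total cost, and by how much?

Proposal X: {D1, D2, D3, D4, D6}: P→D3 4·24=96, Q→D4 4·11=44, R→D1 3·18=54, S→D3 2·21=42, T→D2 6·11=66, U→D3 2·12=24, V→D3 6·4=24. Service 350; fixed 397; total 747.
Proposal Y: {D3, D4, D5, D6}: P→D3 4·24=96, Q→D4 4·11=44, R→D4 6·18=108, S→D3 2·21=42, T→D5 3·11=33, U→D3 2·12=24, V→D3 6·4=24. Service 371; fixed 312; total 683.
Difference: |747 − 683| = 64.

Proposal Y is cheaper by 64.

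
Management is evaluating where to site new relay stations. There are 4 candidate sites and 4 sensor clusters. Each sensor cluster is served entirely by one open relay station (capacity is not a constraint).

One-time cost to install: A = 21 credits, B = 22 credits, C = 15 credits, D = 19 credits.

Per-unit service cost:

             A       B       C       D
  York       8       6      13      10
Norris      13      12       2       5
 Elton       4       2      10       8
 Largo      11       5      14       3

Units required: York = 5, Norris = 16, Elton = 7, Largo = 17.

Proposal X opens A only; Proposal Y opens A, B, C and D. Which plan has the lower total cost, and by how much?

Proposal X: {A}: York→A 8·5=40, Norris→A 13·16=208, Elton→A 4·7=28, Largo→A 11·17=187. Service 463; fixed 21; total 484.
Proposal Y: {A, B, C, D}: York→B 6·5=30, Norris→C 2·16=32, Elton→B 2·7=14, Largo→D 3·17=51. Service 127; fixed 77; total 204.
Difference: |484 − 204| = 280.

Proposal Y is cheaper by 280.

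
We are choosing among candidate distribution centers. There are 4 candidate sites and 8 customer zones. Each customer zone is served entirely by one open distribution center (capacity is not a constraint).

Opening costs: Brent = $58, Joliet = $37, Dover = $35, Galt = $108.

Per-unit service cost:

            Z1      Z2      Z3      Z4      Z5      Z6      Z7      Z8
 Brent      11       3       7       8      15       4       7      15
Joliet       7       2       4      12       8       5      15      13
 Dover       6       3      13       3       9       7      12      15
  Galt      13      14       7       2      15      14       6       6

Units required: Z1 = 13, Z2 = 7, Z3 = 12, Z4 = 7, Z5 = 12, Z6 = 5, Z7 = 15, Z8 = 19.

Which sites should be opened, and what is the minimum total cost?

Open Joliet and Galt; minimum total cost 637.

For any fixed open set, each customer zone goes to its cheapest open site; total = fixed + service.
{Joliet, Galt}: Z1→Joliet 7·13=91, Z2→Joliet 2·7=14, Z3→Joliet 4·12=48, Z4→Galt 2·7=14, Z5→Joliet 8·12=96, Z6→Joliet 5·5=25, Z7→Galt 6·15=90, Z8→Galt 6·19=114. Service 492; fixed 145; total 637.
{Joliet, Dover, Galt}: service 479 + fixed 180 = 659
{Dover, Galt}: Z1→Dover 6·13=78, Z2→Dover 3·7=21, Z3→Galt 7·12=84, Z4→Galt 2·7=14, Z5→Dover 9·12=108, Z6→Dover 7·5=35, Z7→Galt 6·15=90, Z8→Galt 6·19=114. Service 544; fixed 143; total 687.
{Brent, Joliet, Dover, Galt}: service 474 + fixed 238 = 712
No other subset beats 637.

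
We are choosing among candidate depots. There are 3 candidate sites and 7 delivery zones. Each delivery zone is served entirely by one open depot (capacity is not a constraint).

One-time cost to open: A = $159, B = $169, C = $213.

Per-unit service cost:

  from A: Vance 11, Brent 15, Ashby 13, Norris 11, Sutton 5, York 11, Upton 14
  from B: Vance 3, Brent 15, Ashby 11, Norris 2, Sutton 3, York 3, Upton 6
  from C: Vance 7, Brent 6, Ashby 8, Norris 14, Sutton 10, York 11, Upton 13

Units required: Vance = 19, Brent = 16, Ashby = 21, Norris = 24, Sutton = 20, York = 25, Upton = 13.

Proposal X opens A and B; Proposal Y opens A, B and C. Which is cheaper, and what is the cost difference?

Proposal X is cheaper by 6.

Proposal X: {A, B}: Vance→B 3·19=57, Brent→A 15·16=240, Ashby→B 11·21=231, Norris→B 2·24=48, Sutton→B 3·20=60, York→B 3·25=75, Upton→B 6·13=78. Service 789; fixed 328; total 1117.
Proposal Y: {A, B, C}: Vance→B 3·19=57, Brent→C 6·16=96, Ashby→C 8·21=168, Norris→B 2·24=48, Sutton→B 3·20=60, York→B 3·25=75, Upton→B 6·13=78. Service 582; fixed 541; total 1123.
Difference: |1117 − 1123| = 6.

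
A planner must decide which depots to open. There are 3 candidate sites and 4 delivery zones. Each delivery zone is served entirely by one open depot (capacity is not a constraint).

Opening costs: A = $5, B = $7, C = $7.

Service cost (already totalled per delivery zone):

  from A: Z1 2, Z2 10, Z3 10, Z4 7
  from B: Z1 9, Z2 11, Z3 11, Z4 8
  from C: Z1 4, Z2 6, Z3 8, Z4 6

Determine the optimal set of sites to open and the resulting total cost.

Open C only; minimum total cost 31.

For any fixed open set, each delivery zone goes to its cheapest open site; total = fixed + service.
{C}: Z1→C 4, Z2→C 6, Z3→C 8, Z4→C 6. Service 24; fixed 7; total 31.
{A}: Z1→A 2, Z2→A 10, Z3→A 10, Z4→A 7. Service 29; fixed 5; total 34.
{A, C}: Z1→A 2, Z2→C 6, Z3→C 8, Z4→C 6. Service 22; fixed 12; total 34.
{A, B, C}: service 22 + fixed 19 = 41
(All 7 nonempty subsets were checked; C only is lowest.)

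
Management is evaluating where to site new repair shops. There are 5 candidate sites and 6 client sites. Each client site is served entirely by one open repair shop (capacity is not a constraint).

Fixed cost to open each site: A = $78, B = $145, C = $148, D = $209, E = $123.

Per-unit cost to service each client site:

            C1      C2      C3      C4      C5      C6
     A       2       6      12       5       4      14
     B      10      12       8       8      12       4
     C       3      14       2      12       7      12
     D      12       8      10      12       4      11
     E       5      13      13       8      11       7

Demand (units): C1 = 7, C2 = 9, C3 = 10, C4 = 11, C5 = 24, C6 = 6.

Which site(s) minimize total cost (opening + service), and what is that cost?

For any fixed open set, each client site goes to its cheapest open site; total = fixed + service.
{A}: C1→A 2·7=14, C2→A 6·9=54, C3→A 12·10=120, C4→A 5·11=55, C5→A 4·24=96, C6→A 14·6=84. Service 423; fixed 78; total 501.
{A, C}: C1→A 2·7=14, C2→A 6·9=54, C3→C 2·10=20, C4→A 5·11=55, C5→A 4·24=96, C6→C 12·6=72. Service 311; fixed 226; total 537.
{A, B}: service 323 + fixed 223 = 546
{A, B, C, D, E}: service 263 + fixed 703 = 966
No other subset beats 501.

Open A only; minimum total cost 501.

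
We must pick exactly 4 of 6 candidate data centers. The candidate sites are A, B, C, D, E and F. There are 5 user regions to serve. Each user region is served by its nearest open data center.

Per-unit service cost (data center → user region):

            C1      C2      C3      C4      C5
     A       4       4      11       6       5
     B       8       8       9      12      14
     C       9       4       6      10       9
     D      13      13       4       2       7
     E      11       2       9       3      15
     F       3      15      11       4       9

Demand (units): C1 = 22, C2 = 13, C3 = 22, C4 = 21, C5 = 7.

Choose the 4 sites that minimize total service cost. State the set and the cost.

With exactly 4 open, each user region uses its cheapest among the chosen.
{A, D, E, F}: C1→F 3·22=66, C2→E 2·13=26, C3→D 4·22=88, C4→D 2·21=42, C5→A 5·7=35. Service cost 257.
{B, D, E, F}: service cost 271
{C, D, E, F}: service cost 271
Among all 15 size-4 choices, {A, D, E, F} is lowest.

Choose A, D, E and F; total service cost 257.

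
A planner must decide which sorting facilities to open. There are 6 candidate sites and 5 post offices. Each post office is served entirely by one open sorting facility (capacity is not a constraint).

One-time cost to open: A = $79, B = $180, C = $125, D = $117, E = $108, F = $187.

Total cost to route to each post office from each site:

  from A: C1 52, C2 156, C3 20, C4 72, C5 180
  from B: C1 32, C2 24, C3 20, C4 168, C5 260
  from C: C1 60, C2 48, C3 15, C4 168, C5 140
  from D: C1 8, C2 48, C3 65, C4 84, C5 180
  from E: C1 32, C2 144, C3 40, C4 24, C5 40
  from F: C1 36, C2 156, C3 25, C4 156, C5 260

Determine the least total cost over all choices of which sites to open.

Minimum total cost: 385

For any fixed open set, each post office goes to its cheapest open site; total = fixed + service.
{D, E}: C1→D 8, C2→D 48, C3→E 40, C4→E 24, C5→E 40. Service 160; fixed 225; total 385.
{E}: service 280 + fixed 108 = 388
{C, E}: service 159 + fixed 233 = 392
{A, B, C, D, E, F}: C1→D 8, C2→B 24, C3→C 15, C4→E 24, C5→E 40. Service 111; fixed 796; total 907.
No other subset beats 385.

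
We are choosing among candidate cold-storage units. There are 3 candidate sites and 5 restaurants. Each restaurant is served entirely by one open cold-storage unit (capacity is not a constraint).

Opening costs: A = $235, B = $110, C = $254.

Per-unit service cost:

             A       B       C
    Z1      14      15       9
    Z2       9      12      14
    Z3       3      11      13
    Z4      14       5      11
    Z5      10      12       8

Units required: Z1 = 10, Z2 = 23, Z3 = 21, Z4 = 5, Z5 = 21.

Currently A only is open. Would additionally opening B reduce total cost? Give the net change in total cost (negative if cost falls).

No — net change +65 (cost rises by 65).

Current service cost with {A}: 690.
Adding B: each restaurant re-picks its cheapest; new service cost 645, saving 45.
Extra fixed cost: 110. Net change = 110 − 45 = 65.
(Totals: 925 → 990.)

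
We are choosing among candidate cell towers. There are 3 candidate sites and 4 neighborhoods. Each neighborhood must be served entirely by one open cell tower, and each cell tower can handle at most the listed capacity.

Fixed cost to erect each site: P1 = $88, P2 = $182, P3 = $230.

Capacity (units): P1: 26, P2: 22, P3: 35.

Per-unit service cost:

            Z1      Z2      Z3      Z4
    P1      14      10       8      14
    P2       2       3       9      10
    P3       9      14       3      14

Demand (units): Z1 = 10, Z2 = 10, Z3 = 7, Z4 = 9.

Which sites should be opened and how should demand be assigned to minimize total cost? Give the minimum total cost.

Open {P1, P2}: Z1→P2 2·10=20, Z2→P2 3·10=30, Z3→P1 8·7=56, Z4→P1 14·9=126.
Loads: P1 carries 16/26, P2 carries 20/22. Service 232; fixed 270; total 502.
Next best feasible plan costs 536.

Minimum total cost: 502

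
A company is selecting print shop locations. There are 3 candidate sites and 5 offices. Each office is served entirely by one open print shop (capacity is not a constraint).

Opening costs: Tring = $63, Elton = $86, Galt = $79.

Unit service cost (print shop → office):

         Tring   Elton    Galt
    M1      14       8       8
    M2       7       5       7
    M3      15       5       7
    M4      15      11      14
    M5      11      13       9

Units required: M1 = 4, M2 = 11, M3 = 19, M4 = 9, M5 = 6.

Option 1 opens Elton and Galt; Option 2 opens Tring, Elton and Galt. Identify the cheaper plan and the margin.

Option 1 is cheaper by 63.

Option 1: {Elton, Galt}: M1→Elton 8·4=32, M2→Elton 5·11=55, M3→Elton 5·19=95, M4→Elton 11·9=99, M5→Galt 9·6=54. Service 335; fixed 165; total 500.
Option 2: {Tring, Elton, Galt}: M1→Elton 8·4=32, M2→Elton 5·11=55, M3→Elton 5·19=95, M4→Elton 11·9=99, M5→Galt 9·6=54. Service 335; fixed 228; total 563.
Difference: |500 − 563| = 63.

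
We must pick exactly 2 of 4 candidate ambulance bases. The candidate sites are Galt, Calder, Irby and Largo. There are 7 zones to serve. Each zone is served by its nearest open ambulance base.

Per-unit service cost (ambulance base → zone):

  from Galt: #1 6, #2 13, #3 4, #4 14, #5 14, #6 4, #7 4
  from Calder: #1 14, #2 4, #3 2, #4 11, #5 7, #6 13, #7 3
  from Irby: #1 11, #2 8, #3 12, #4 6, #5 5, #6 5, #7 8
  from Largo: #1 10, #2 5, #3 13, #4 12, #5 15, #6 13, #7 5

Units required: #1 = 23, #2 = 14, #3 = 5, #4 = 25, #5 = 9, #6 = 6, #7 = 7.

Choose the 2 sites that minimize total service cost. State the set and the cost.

Choose Galt and Irby; total service cost 517.

With exactly 2 open, each zone uses its cheapest among the chosen.
{Galt, Irby}: #1→Galt 6·23=138, #2→Irby 8·14=112, #3→Galt 4·5=20, #4→Irby 6·25=150, #5→Irby 5·9=45, #6→Galt 4·6=24, #7→Galt 4·7=28. Service cost 517.
{Calder, Irby}: service cost 565
{Galt, Calder}: service cost 587
Among all 6 size-2 choices, {Galt, Irby} is lowest.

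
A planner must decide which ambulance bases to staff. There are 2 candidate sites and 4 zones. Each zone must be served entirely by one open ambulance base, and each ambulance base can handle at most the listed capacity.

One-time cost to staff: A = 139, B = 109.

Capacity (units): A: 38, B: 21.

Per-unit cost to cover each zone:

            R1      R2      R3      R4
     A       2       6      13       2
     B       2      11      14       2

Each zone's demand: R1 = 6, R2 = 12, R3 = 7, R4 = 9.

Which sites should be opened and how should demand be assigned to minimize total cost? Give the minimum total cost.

Open {A}: R1→A 2·6=12, R2→A 6·12=72, R3→A 13·7=91, R4→A 2·9=18.
Loads: A carries 34/38. Service 193; fixed 139; total 332.
Next best feasible plan costs 441.

Minimum total cost: 332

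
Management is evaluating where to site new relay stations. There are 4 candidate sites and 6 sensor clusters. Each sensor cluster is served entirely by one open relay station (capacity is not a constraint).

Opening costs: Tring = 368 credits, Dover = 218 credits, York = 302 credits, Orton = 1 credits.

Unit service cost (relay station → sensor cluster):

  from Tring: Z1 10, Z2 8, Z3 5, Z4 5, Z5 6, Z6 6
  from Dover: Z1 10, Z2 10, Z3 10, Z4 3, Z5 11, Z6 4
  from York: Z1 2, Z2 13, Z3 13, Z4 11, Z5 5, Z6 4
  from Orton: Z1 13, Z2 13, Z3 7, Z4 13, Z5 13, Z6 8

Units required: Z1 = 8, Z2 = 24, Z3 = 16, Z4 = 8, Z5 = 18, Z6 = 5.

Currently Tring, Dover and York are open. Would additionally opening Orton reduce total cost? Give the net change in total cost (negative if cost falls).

No — net change +1 (cost rises by 1).

Current service cost with {Tring, Dover, York}: 422.
Adding Orton: each sensor cluster re-picks its cheapest; new service cost 422, saving 0.
Extra fixed cost: 1. Net change = 1 − 0 = 1.
(Totals: 1310 → 1311.)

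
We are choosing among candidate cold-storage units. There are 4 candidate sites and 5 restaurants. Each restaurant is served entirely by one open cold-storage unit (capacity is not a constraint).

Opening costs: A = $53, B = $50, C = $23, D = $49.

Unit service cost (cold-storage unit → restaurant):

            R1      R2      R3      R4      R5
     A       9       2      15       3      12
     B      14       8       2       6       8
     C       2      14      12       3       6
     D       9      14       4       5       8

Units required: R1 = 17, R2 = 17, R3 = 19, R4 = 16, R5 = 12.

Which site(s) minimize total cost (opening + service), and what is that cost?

For any fixed open set, each restaurant goes to its cheapest open site; total = fixed + service.
{A, B, C}: R1→C 2·17=34, R2→A 2·17=34, R3→B 2·19=38, R4→A 3·16=48, R5→C 6·12=72. Service 226; fixed 126; total 352.
{A, C, D}: service 264 + fixed 125 = 389
{A, B, C, D}: R1→C 2·17=34, R2→A 2·17=34, R3→B 2·19=38, R4→A 3·16=48, R5→C 6·12=72. Service 226; fixed 175; total 401.
{C}: R1→C 2·17=34, R2→C 14·17=238, R3→C 12·19=228, R4→C 3·16=48, R5→C 6·12=72. Service 620; fixed 23; total 643.
No other subset beats 352.

Open A, B and C; minimum total cost 352.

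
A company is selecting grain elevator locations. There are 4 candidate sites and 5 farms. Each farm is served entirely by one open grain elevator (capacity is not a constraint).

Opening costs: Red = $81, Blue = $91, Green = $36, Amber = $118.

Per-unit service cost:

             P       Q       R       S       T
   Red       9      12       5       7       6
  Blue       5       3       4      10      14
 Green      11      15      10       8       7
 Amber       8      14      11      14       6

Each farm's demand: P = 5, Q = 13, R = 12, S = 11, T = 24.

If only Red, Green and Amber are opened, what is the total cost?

Total cost: 712

Each farm is assigned to its cheapest site among the open ones.
{Red, Green, Amber}: P→Amber 8·5=40, Q→Red 12·13=156, R→Red 5·12=60, S→Red 7·11=77, T→Red 6·24=144. Service 477; fixed 235; total 712.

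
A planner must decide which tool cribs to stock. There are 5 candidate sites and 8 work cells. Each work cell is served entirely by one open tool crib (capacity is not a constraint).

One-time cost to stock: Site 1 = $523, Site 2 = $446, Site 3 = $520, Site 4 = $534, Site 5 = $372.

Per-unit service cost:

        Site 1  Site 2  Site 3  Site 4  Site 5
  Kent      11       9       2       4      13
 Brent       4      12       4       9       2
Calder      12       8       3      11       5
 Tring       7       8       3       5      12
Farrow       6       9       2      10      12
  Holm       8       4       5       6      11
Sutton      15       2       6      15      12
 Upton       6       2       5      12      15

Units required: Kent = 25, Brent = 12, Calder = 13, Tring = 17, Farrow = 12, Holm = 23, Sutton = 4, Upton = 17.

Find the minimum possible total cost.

Minimum total cost: 956

For any fixed open set, each work cell goes to its cheapest open site; total = fixed + service.
{Site 3}: Kent→Site 3 2·25=50, Brent→Site 3 4·12=48, Calder→Site 3 3·13=39, Tring→Site 3 3·17=51, Farrow→Site 3 2·12=24, Holm→Site 3 5·23=115, Sutton→Site 3 6·4=24, Upton→Site 3 5·17=85. Service 436; fixed 520; total 956.
{Site 2}: service 851 + fixed 446 = 1297
{Site 3, Site 5}: Kent→Site 3 2·25=50, Brent→Site 5 2·12=24, Calder→Site 3 3·13=39, Tring→Site 3 3·17=51, Farrow→Site 3 2·12=24, Holm→Site 3 5·23=115, Sutton→Site 3 6·4=24, Upton→Site 3 5·17=85. Service 412; fixed 892; total 1304.
{Site 1, Site 2, Site 3, Site 4, Site 5}: service 322 + fixed 2395 = 2717
No other subset beats 956.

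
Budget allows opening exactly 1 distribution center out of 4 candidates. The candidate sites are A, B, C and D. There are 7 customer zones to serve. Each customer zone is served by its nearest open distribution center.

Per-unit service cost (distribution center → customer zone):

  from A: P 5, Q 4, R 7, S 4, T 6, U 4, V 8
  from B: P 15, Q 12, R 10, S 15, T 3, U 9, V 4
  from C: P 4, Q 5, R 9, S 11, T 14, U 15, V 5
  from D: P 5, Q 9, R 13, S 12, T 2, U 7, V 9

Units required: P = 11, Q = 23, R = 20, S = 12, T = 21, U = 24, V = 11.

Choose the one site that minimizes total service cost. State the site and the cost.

Choose A only; total service cost 645.

With exactly 1 open, each customer zone uses its cheapest among the chosen.
{A}: P→A 5·11=55, Q→A 4·23=92, R→A 7·20=140, S→A 4·12=48, T→A 6·21=126, U→A 4·24=96, V→A 8·11=88. Service cost 645.
{D}: service cost 975
{B}: service cost 1144
Among all 4 size-1 choices, {A} is lowest.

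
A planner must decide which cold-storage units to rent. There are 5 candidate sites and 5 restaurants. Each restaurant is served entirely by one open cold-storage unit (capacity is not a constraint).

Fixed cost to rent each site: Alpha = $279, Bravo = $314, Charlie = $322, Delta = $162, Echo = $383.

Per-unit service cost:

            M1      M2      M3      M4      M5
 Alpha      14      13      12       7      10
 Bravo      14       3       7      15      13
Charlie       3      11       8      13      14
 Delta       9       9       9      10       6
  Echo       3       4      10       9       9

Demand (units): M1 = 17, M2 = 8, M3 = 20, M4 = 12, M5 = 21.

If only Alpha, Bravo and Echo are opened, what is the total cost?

Each restaurant is assigned to its cheapest site among the open ones.
{Alpha, Bravo, Echo}: M1→Echo 3·17=51, M2→Bravo 3·8=24, M3→Bravo 7·20=140, M4→Alpha 7·12=84, M5→Echo 9·21=189. Service 488; fixed 976; total 1464.

Total cost: 1464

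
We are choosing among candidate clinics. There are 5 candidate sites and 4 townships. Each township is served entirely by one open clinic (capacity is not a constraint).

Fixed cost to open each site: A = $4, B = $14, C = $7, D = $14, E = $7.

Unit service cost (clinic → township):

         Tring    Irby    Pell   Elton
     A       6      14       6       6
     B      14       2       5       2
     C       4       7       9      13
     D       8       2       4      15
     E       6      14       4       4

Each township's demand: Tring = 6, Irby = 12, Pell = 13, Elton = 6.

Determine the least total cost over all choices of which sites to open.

For any fixed open set, each township goes to its cheapest open site; total = fixed + service.
{B, C, E}: Tring→C 4·6=24, Irby→B 2·12=24, Pell→E 4·13=52, Elton→B 2·6=12. Service 112; fixed 28; total 140.
{A, B, C, E}: service 112 + fixed 32 = 144
{B, E}: service 124 + fixed 21 = 145
{A, B, C, D, E}: service 112 + fixed 46 = 158
No other subset beats 140.

Minimum total cost: 140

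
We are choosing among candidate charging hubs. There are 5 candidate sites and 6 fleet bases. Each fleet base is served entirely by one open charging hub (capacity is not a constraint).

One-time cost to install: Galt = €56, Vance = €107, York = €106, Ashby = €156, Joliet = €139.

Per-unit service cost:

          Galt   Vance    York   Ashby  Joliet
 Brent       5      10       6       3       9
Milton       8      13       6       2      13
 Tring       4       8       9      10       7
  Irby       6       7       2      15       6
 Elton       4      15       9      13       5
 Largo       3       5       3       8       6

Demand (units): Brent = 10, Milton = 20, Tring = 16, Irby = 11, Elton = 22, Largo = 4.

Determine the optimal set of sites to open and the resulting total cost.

For any fixed open set, each fleet base goes to its cheapest open site; total = fixed + service.
{Galt}: Brent→Galt 5·10=50, Milton→Galt 8·20=160, Tring→Galt 4·16=64, Irby→Galt 6·11=66, Elton→Galt 4·22=88, Largo→Galt 3·4=12. Service 440; fixed 56; total 496.
{Galt, Ashby}: service 300 + fixed 212 = 512
{Galt, York}: Brent→Galt 5·10=50, Milton→York 6·20=120, Tring→Galt 4·16=64, Irby→York 2·11=22, Elton→Galt 4·22=88, Largo→Galt 3·4=12. Service 356; fixed 162; total 518.
{Galt, Vance, York, Ashby, Joliet}: service 256 + fixed 564 = 820
No other subset beats 496.

Open Galt only; minimum total cost 496.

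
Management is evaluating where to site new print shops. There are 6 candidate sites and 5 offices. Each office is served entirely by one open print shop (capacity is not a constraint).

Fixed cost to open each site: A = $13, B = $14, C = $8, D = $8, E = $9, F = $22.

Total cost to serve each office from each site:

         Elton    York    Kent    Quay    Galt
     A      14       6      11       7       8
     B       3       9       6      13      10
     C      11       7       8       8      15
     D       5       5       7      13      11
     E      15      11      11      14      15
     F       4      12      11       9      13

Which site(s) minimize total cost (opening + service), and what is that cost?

For any fixed open set, each office goes to its cheapest open site; total = fixed + service.
{D}: Elton→D 5, York→D 5, Kent→D 7, Quay→D 13, Galt→D 11. Service 41; fixed 8; total 49.
{C, D}: service 36 + fixed 16 = 52
{A, D}: service 32 + fixed 21 = 53
{A, B, C, D, E, F}: service 29 + fixed 74 = 103
No other subset beats 49.

Open D only; minimum total cost 49.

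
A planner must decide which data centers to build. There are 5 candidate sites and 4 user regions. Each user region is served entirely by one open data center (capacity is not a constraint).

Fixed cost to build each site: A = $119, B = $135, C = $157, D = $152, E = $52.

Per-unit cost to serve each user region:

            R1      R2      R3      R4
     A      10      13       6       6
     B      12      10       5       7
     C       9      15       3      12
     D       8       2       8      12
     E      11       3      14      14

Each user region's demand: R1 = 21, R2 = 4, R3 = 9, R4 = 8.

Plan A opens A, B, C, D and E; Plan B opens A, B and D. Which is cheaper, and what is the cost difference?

Plan B is cheaper by 191.

Plan A: {A, B, C, D, E}: R1→D 8·21=168, R2→D 2·4=8, R3→C 3·9=27, R4→A 6·8=48. Service 251; fixed 615; total 866.
Plan B: {A, B, D}: R1→D 8·21=168, R2→D 2·4=8, R3→B 5·9=45, R4→A 6·8=48. Service 269; fixed 406; total 675.
Difference: |866 − 675| = 191.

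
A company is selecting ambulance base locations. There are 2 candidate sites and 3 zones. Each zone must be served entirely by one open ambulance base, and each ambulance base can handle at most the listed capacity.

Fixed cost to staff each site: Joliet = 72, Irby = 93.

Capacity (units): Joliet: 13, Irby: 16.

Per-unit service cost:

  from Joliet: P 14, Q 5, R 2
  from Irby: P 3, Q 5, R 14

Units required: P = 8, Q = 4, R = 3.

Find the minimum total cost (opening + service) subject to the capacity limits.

Open {Irby}: P→Irby 3·8=24, Q→Irby 5·4=20, R→Irby 14·3=42.
Loads: Irby carries 15/16. Service 86; fixed 93; total 179.
Next best feasible plan costs 215.

Minimum total cost: 179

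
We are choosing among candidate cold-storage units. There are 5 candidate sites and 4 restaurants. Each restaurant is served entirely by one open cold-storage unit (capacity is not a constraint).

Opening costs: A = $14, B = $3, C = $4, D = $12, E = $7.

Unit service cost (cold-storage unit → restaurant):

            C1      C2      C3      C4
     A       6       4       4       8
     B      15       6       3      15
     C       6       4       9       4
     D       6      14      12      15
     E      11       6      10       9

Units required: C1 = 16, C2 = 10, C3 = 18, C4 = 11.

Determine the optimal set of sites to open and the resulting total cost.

For any fixed open set, each restaurant goes to its cheapest open site; total = fixed + service.
{B, C}: C1→C 6·16=96, C2→C 4·10=40, C3→B 3·18=54, C4→C 4·11=44. Service 234; fixed 7; total 241.
{B, C, E}: C1→C 6·16=96, C2→C 4·10=40, C3→B 3·18=54, C4→C 4·11=44. Service 234; fixed 14; total 248.
{B, C, D}: C1→C 6·16=96, C2→C 4·10=40, C3→B 3·18=54, C4→C 4·11=44. Service 234; fixed 19; total 253.
{A, B, C, D, E}: service 234 + fixed 40 = 274
No other subset beats 241.

Open B and C; minimum total cost 241.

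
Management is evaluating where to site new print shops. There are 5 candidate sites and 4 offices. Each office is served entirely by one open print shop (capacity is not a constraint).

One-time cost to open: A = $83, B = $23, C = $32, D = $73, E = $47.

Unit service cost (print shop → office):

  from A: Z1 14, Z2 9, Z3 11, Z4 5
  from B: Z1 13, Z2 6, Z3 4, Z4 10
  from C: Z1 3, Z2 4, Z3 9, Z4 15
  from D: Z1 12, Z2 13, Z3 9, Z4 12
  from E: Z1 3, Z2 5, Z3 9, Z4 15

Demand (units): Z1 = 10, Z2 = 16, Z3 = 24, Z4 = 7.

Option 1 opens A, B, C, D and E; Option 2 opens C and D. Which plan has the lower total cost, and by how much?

Option 1 is cheaper by 16.

Option 1: {A, B, C, D, E}: Z1→C 3·10=30, Z2→C 4·16=64, Z3→B 4·24=96, Z4→A 5·7=35. Service 225; fixed 258; total 483.
Option 2: {C, D}: Z1→C 3·10=30, Z2→C 4·16=64, Z3→C 9·24=216, Z4→D 12·7=84. Service 394; fixed 105; total 499.
Difference: |483 − 499| = 16.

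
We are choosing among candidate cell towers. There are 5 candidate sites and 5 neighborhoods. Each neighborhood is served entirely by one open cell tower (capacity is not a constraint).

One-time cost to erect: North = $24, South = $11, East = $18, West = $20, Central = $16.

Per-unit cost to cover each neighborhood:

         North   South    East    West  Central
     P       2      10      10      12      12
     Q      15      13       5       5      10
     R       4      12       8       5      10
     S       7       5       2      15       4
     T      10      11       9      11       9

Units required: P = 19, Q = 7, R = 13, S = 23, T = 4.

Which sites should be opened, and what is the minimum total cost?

For any fixed open set, each neighborhood goes to its cheapest open site; total = fixed + service.
{North, East}: P→North 2·19=38, Q→East 5·7=35, R→North 4·13=52, S→East 2·23=46, T→East 9·4=36. Service 207; fixed 42; total 249.
{North, South, East}: service 207 + fixed 53 = 260
{North, East, Central}: P→North 2·19=38, Q→East 5·7=35, R→North 4·13=52, S→East 2·23=46, T→East 9·4=36. Service 207; fixed 58; total 265.
{North, South, East, West, Central}: P→North 2·19=38, Q→East 5·7=35, R→North 4·13=52, S→East 2·23=46, T→East 9·4=36. Service 207; fixed 89; total 296.
No other subset beats 249.

Open North and East; minimum total cost 249.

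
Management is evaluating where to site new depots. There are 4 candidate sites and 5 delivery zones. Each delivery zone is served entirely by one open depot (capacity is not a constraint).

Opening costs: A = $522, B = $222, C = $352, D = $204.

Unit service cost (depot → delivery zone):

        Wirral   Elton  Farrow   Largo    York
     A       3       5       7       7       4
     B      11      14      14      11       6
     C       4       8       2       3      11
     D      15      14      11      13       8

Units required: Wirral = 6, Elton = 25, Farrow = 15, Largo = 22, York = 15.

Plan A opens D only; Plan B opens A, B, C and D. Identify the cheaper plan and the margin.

Plan A is cheaper by 384.

Plan A: {D}: Wirral→D 15·6=90, Elton→D 14·25=350, Farrow→D 11·15=165, Largo→D 13·22=286, York→D 8·15=120. Service 1011; fixed 204; total 1215.
Plan B: {A, B, C, D}: Wirral→A 3·6=18, Elton→A 5·25=125, Farrow→C 2·15=30, Largo→C 3·22=66, York→A 4·15=60. Service 299; fixed 1300; total 1599.
Difference: |1215 − 1599| = 384.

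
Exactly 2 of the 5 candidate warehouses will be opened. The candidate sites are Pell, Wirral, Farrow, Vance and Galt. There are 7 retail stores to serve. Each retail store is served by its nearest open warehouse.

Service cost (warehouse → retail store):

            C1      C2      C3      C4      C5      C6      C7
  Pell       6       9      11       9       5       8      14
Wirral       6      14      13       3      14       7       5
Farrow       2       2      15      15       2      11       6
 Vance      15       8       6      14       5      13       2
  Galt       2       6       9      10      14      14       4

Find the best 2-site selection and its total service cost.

With exactly 2 open, each retail store uses its cheapest among the chosen.
{Wirral, Farrow}: C1→Farrow 2, C2→Farrow 2, C3→Wirral 13, C4→Wirral 3, C5→Farrow 2, C6→Wirral 7, C7→Wirral 5. Service cost 34.
{Wirral, Vance}: service cost 37
{Farrow, Vance}: service cost 39
Among all 10 size-2 choices, {Wirral, Farrow} is lowest.

Choose Wirral and Farrow; total service cost 34.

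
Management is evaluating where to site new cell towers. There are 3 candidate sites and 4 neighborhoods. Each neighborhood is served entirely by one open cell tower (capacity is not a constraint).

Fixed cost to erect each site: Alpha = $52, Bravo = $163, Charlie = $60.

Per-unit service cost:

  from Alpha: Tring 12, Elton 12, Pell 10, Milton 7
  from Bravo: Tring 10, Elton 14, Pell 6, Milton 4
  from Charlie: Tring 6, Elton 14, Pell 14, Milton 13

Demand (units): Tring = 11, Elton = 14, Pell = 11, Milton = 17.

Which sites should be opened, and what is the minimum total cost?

For any fixed open set, each neighborhood goes to its cheapest open site; total = fixed + service.
{Alpha, Charlie}: Tring→Charlie 6·11=66, Elton→Alpha 12·14=168, Pell→Alpha 10·11=110, Milton→Alpha 7·17=119. Service 463; fixed 112; total 575.
{Alpha}: service 529 + fixed 52 = 581
{Bravo}: Tring→Bravo 10·11=110, Elton→Bravo 14·14=196, Pell→Bravo 6·11=66, Milton→Bravo 4·17=68. Service 440; fixed 163; total 603.
{Alpha, Bravo, Charlie}: service 368 + fixed 275 = 643
No other subset beats 575.

Open Alpha and Charlie; minimum total cost 575.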